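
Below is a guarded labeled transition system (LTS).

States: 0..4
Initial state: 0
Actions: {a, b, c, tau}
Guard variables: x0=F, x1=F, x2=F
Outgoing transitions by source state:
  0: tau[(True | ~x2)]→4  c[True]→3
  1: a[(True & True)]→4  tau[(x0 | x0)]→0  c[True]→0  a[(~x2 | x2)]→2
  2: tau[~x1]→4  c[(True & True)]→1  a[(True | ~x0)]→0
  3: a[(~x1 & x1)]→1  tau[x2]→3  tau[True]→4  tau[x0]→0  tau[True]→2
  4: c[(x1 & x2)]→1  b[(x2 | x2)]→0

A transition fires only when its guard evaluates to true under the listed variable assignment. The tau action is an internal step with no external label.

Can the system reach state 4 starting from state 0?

Answer: REACHABLE

Analysis:
After dropping false guards: 10 live edges.
depth 0: {0}
depth 1: {3,4}  now seen {0,3,4}
depth 2: {2}  now seen {0,2,3,4}
depth 3: {1}  now seen {0,1,2,3,4}
Reach set: {0,1,2,3,4}
witness 4: tau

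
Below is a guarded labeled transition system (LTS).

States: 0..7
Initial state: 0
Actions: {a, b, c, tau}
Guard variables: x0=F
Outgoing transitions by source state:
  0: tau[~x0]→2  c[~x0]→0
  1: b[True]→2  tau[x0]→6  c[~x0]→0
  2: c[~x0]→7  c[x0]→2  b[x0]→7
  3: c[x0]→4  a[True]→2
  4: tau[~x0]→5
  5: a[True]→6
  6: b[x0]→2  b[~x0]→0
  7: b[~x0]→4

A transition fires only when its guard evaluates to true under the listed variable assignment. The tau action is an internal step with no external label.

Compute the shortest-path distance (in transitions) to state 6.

BFS to 6:
  Layer 0: {0}
  Layer 1: {2}
  Layer 2: {7}
  Layer 3: {4}
  Layer 4: {5}
  Layer 5: {6}
first hit 6 at d=5 via tau·c·b·tau·a

Answer: 5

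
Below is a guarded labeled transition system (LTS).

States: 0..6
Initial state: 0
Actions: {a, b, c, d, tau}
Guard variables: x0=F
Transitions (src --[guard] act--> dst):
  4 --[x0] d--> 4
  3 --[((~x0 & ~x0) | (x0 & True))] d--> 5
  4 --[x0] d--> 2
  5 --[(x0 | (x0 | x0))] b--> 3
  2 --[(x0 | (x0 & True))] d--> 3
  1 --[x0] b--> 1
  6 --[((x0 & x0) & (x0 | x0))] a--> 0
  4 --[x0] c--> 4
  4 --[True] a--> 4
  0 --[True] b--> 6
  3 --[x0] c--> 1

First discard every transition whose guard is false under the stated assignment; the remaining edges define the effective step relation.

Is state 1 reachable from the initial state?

3 transition(s) survive guard evaluation.
L0 = {0}
L1 = {6}  now seen {0,6}
Reachable = {0,6}

Answer: UNREACHABLE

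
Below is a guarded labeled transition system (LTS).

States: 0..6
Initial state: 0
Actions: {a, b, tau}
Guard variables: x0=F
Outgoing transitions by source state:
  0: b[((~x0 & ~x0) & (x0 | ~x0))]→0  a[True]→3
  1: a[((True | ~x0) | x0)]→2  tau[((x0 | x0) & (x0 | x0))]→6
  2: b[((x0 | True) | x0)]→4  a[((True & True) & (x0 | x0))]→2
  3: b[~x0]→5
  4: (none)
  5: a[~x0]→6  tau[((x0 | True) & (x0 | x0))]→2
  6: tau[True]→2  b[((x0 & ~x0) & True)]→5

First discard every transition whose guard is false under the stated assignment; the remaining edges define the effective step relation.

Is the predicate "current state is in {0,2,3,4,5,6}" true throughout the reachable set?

Answer: INVARIANT HOLDS

Working:
Allowed set {0,2,3,4,5,6}
R = {0,2,3,4,5,6}
  0: ✓
  2: ✓
  3: ✓
  4: ✓
  5: ✓
  6: ✓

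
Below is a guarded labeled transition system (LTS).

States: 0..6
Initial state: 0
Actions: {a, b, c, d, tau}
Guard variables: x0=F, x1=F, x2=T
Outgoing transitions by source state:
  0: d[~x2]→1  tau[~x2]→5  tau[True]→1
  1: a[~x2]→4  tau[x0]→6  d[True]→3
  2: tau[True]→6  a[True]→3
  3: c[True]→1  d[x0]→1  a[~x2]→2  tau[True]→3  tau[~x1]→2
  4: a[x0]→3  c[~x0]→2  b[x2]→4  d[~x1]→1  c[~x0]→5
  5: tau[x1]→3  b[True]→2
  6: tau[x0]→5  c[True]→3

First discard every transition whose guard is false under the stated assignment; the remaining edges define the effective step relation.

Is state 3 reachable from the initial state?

After dropping false guards: 13 live edges.
Layer 0: {0}
Layer 1: {1}  cumulative {0,1}
Layer 2: {3}  cumulative {0,1,3}
Layer 3: {2}  cumulative {0,1,2,3}
Layer 4: {6}  cumulative {0,1,2,3,6}
Reach set: {0,1,2,3,6}
trace reaching 3: tau·d

Answer: REACHABLE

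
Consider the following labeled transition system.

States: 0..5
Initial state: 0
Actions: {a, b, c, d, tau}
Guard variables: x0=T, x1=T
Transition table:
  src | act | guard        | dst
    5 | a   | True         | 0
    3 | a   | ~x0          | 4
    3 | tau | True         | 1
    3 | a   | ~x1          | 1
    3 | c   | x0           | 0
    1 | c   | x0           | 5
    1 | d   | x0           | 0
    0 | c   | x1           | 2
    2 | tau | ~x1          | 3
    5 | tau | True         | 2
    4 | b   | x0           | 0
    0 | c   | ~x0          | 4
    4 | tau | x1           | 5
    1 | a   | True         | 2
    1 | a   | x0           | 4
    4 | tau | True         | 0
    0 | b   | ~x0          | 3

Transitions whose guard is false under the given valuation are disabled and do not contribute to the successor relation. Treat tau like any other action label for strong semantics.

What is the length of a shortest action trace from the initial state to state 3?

Answer: UNREACHABLE

Working:
Breadth-first toward 3:
  L0 = {0}
  L1 = {2}
3 never appears.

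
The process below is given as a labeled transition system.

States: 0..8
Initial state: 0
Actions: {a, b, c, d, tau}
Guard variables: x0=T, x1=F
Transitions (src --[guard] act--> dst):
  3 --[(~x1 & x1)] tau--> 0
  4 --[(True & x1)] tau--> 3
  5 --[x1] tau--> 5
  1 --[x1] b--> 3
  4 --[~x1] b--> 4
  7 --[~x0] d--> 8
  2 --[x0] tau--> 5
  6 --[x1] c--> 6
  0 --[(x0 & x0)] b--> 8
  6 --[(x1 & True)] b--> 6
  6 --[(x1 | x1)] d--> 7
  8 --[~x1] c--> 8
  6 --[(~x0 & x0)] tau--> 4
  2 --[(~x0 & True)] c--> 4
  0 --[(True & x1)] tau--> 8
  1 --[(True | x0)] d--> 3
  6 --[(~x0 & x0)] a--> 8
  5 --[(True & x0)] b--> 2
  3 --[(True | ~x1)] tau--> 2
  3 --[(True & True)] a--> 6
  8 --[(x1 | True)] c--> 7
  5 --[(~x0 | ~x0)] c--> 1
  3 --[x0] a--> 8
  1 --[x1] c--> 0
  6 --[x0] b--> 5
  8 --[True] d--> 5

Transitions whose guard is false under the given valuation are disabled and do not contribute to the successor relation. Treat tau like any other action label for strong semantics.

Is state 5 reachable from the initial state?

Guard filter leaves 12 enabled edge(s).
depth 0: {0}
depth 1: {8}  cumulative {0,8}
depth 2: {5,7}  cumulative {0,5,7,8}
depth 3: {2}  cumulative {0,2,5,7,8}
R = {0,2,5,7,8}
Path to 5: b·d

Answer: REACHABLE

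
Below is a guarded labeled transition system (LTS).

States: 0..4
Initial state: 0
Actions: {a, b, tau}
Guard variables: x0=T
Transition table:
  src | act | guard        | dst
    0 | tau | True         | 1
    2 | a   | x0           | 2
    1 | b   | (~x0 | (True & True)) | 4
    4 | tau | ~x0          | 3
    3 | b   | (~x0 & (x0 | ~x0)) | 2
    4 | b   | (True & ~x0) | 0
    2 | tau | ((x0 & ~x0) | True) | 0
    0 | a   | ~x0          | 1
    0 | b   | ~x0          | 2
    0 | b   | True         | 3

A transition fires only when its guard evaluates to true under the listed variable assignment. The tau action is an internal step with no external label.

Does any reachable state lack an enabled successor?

Reach set: {0,1,3,4}
  0: b→3  tau→1  [deg 2]
  1: b→4  [deg 1]
  3: ∅  [deadlock]
  4: ∅  [deadlock]
trace reaching 3: b

Answer: DEADLOCK at state 3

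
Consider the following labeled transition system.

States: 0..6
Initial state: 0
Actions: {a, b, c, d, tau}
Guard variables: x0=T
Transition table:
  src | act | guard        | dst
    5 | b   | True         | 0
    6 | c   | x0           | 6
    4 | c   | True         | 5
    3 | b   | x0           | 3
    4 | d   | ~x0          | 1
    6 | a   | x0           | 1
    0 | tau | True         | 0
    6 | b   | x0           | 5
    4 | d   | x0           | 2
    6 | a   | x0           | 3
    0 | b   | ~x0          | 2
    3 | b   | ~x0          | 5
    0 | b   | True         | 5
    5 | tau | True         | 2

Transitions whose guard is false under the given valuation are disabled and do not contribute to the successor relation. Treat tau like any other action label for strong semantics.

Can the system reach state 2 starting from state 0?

After dropping false guards: 11 live edges.
L0 = {0}
L1 = {5}  total {0,5}
L2 = {2}  total {0,2,5}
Reach set: {0,2,5}
witness 2: b·tau

Answer: REACHABLE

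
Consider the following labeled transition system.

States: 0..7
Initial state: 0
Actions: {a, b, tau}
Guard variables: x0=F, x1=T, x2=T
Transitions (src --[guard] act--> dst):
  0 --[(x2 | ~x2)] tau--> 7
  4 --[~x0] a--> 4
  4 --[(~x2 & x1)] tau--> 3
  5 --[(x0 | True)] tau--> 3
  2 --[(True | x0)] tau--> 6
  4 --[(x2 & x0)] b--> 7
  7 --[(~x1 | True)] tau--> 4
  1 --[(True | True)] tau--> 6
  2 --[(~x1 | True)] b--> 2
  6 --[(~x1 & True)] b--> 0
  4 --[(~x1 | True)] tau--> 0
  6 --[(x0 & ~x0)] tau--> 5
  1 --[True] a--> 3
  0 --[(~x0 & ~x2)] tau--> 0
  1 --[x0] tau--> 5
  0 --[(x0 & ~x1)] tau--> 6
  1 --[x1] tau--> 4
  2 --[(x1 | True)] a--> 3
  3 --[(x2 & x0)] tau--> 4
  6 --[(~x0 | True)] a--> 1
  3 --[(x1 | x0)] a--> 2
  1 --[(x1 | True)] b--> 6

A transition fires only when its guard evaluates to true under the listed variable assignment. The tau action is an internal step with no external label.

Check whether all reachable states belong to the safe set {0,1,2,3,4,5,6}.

Allowed set {0,1,2,3,4,5,6}
Reachable = {0,4,7}
  0: ok
  4: ok
  7: outside
reach 7 via tau — violates

Answer: INVARIANT VIOLATED at state 7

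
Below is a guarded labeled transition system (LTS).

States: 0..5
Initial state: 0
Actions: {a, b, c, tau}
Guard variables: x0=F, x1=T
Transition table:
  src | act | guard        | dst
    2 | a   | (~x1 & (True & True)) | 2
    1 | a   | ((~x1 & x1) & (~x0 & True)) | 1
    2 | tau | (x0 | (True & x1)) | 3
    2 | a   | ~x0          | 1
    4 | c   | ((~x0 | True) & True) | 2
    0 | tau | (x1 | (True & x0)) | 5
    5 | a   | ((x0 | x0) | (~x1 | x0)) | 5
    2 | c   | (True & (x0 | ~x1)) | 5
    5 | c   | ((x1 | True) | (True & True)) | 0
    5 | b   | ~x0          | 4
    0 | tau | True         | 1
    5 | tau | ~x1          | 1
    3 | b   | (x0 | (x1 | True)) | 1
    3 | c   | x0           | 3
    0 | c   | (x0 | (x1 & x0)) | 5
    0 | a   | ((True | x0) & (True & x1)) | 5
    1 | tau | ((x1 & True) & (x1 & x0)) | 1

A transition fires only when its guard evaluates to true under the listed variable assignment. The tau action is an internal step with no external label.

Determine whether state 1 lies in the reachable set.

After dropping false guards: 9 live edges.
L0 = {0}
L1 = {1,5}  total {0,1,5}
L2 = {4}  total {0,1,4,5}
L3 = {2}  total {0,1,2,4,5}
L4 = {3}  total {0,1,2,3,4,5}
Reach set: {0,1,2,3,4,5}
Path to 1: tau

Answer: REACHABLE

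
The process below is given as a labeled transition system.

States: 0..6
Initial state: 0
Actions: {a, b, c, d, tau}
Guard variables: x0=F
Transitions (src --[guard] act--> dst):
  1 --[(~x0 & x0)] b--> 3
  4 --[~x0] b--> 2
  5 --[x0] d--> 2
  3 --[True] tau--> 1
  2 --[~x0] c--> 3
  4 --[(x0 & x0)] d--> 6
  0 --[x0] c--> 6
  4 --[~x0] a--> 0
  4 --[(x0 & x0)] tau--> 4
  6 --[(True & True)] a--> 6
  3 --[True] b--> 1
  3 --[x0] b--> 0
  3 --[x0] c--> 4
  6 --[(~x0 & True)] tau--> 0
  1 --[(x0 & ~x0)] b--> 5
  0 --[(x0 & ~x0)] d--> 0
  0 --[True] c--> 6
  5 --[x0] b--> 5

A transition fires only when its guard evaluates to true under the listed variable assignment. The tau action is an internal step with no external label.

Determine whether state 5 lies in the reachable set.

Answer: UNREACHABLE

Trace:
8 transition(s) survive guard evaluation.
L0 = {0}
L1 = {6}  cumulative {0,6}
Reachable = {0,6}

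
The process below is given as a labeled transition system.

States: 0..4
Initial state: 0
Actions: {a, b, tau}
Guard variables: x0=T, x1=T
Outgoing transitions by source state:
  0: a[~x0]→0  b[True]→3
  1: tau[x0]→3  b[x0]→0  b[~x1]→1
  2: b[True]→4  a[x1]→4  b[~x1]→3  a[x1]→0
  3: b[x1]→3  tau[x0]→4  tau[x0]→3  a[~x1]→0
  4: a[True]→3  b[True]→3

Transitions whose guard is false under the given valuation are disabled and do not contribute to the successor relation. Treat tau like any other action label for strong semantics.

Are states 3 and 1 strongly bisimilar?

Answer: NOT BISIMILAR

Working:
Compute ~ classes (split until stable):
  π0 = {{0,1,2,3,4}}
  π1 = {{0},{1,3},{2,4}}
  π2 = {{0},{1},{2},{3},{4}}
Fixed point at round 3; 5 class(es).
[3]={3}  [1]={1}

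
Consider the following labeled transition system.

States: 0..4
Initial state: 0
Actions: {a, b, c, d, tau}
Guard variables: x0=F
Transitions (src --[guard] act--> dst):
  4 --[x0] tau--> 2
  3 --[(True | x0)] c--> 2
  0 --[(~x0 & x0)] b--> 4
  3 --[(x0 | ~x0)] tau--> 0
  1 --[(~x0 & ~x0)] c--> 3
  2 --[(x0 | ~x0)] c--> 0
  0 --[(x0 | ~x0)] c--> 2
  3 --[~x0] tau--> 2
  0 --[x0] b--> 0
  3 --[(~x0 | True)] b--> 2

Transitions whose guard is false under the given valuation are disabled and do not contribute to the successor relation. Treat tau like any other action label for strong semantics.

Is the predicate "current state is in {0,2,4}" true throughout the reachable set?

Answer: INVARIANT HOLDS

Analysis:
Allowed set {0,2,4}
Reachable = {0,2}
  0: safe
  2: safe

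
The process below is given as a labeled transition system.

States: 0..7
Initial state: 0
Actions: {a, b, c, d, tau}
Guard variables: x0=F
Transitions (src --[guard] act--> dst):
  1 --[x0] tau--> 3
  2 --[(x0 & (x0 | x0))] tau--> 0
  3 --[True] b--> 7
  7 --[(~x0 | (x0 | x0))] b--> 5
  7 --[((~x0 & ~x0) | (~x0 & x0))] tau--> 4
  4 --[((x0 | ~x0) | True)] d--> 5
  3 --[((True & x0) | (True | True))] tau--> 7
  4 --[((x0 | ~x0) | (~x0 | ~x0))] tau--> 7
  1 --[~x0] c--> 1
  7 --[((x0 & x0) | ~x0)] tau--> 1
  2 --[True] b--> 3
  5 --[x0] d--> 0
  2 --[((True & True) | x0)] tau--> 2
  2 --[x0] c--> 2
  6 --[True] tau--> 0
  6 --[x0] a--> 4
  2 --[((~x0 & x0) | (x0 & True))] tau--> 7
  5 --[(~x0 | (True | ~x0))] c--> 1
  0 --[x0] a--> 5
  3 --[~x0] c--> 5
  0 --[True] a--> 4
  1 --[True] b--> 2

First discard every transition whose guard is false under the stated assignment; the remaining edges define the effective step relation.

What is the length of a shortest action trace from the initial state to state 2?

BFS to 2:
  L0 = {0}
  L1 = {4}
  L2 = {5,7}
  L3 = {1}
  L4 = {2}
2 enters at depth 4; path a·d·c·b

Answer: 4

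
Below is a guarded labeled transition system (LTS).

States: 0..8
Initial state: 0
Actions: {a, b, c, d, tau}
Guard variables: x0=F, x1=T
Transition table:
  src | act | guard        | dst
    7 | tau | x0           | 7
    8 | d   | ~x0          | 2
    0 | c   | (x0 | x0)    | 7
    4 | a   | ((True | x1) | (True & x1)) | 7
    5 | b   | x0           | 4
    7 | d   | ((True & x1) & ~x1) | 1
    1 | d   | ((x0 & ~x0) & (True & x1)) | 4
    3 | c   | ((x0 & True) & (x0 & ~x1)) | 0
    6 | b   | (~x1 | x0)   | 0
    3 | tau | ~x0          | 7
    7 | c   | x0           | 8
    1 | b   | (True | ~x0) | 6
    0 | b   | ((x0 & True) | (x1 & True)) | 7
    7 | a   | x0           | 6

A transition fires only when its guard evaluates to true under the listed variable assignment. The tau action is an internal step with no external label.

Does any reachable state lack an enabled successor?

Reachable = {0,7}
  0: b→7  [1 out]
  7: ∅  [deadlock]
Path to 7: b

Answer: DEADLOCK at state 7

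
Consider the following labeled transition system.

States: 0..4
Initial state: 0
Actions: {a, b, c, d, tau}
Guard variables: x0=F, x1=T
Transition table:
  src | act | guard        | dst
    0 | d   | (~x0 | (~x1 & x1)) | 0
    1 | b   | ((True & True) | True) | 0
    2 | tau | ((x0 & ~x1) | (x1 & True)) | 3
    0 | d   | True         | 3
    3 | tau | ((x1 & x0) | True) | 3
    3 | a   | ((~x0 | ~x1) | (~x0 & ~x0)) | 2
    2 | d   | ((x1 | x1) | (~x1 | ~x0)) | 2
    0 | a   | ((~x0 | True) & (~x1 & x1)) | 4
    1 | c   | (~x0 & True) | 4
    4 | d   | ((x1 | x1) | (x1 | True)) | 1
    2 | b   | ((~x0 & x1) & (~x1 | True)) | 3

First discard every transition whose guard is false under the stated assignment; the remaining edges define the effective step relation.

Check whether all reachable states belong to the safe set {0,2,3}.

Allowed set {0,2,3}
Reachable = {0,2,3}
  0: ok
  2: ok
  3: ok

Answer: INVARIANT HOLDS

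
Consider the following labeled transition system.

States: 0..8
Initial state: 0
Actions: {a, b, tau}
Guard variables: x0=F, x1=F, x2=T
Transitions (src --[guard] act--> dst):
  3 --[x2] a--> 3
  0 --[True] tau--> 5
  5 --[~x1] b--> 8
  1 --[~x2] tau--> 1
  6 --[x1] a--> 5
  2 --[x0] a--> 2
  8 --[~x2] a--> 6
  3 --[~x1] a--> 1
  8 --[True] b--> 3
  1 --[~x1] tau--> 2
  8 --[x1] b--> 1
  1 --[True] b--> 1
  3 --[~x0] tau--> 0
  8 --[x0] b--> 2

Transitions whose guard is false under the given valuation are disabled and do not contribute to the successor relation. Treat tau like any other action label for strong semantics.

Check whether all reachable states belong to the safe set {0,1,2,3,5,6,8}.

Inv-set: {0,1,2,3,5,6,8}
Reachable = {0,1,2,3,5,8}
  0: ok
  1: ok
  2: ok
  3: ok
  5: ok
  8: ok

Answer: INVARIANT HOLDS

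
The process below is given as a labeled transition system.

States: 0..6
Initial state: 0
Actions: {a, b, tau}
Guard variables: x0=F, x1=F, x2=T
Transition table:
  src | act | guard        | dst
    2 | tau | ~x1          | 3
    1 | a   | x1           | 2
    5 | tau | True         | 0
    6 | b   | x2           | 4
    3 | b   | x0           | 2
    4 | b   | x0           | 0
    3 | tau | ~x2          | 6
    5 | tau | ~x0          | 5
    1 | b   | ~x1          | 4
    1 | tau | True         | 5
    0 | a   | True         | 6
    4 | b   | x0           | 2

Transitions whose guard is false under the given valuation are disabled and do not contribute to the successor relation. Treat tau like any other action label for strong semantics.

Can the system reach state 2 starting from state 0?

After dropping false guards: 7 live edges.
depth 0: {0}
depth 1: {6}  total {0,6}
depth 2: {4}  total {0,4,6}
Reach set: {0,4,6}

Answer: UNREACHABLE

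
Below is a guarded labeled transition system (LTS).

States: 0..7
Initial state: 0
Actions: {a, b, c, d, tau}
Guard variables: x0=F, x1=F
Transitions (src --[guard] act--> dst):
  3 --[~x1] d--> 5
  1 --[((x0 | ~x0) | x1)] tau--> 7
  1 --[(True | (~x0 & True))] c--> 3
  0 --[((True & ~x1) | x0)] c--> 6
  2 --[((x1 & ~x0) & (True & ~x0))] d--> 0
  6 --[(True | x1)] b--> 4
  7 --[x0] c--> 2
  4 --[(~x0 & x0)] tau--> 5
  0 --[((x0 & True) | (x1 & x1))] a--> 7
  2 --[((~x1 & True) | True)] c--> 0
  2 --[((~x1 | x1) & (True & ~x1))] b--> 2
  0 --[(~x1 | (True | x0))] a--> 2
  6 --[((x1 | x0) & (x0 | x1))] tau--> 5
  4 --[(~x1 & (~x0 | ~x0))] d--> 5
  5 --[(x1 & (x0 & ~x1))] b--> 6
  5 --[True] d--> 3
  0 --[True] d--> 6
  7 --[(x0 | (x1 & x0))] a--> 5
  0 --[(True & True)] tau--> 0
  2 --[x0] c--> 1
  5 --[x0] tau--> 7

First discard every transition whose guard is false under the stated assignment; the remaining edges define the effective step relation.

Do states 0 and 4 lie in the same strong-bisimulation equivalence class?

Compute ~ classes (split until stable):
  P[0] = {{0,1,2,3,4,5,6,7}}
  P[1] = {{0},{1},{2},{3,4,5},{6},{7}}
Fixed point at round 2; 6 class(es).
class of 0: {0}; class of 4: {3,4,5}

Answer: NOT BISIMILAR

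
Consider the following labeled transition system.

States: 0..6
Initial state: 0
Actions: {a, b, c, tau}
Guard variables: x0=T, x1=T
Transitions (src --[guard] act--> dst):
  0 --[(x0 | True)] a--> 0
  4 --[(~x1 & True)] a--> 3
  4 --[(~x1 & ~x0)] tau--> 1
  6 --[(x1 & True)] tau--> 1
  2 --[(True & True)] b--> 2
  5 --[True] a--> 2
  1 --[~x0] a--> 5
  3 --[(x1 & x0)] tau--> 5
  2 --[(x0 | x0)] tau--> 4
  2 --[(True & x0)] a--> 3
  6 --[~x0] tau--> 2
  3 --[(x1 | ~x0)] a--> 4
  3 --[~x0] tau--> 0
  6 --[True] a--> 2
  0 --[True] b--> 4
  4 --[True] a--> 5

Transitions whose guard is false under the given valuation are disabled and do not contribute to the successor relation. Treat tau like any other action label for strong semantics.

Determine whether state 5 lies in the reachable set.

Answer: REACHABLE

Trace:
11 transition(s) survive guard evaluation.
Layer 0: {0}
Layer 1: {4}  cumulative {0,4}
Layer 2: {5}  cumulative {0,4,5}
Layer 3: {2}  cumulative {0,2,4,5}
Layer 4: {3}  cumulative {0,2,3,4,5}
Reach set: {0,2,3,4,5}
witness 5: b·a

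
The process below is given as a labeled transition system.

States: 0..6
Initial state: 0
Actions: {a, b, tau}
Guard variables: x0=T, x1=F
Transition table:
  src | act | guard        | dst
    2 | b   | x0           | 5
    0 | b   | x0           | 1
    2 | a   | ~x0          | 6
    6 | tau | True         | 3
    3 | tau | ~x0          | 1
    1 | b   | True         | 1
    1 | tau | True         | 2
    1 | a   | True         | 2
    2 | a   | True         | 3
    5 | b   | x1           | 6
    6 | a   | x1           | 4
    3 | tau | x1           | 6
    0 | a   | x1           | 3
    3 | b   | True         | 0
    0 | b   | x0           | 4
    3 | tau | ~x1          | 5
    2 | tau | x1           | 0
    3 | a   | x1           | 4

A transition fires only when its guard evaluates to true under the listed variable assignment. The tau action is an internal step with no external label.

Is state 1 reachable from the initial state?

Answer: REACHABLE

Analysis:
10 transition(s) survive guard evaluation.
L0 = {0}
L1 = {1,4}  now seen {0,1,4}
L2 = {2}  now seen {0,1,2,4}
L3 = {3,5}  now seen {0,1,2,3,4,5}
Reachable = {0,1,2,3,4,5}
witness 1: b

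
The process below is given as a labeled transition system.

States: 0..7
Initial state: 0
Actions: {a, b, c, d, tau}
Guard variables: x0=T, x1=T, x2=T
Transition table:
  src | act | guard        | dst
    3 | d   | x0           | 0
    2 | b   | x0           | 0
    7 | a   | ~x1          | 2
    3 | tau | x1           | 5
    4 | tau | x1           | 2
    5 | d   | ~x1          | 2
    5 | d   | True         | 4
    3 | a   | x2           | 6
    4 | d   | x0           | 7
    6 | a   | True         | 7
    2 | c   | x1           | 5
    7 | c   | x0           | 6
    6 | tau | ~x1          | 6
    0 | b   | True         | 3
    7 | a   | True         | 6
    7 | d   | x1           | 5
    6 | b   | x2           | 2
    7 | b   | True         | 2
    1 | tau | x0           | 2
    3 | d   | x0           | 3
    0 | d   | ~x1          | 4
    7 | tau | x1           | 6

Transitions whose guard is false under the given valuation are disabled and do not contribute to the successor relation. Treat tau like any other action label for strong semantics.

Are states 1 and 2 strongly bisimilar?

Refine partition for ~:
  P[0] = {{0,1,2,3,4,5,6,7}}
  P[1] = {{0},{1},{2},{3},{4},{5},{6},{7}}
8 equivalence class(es) (converged in 2)
1∈{1}, 2∈{2}

Answer: NOT BISIMILAR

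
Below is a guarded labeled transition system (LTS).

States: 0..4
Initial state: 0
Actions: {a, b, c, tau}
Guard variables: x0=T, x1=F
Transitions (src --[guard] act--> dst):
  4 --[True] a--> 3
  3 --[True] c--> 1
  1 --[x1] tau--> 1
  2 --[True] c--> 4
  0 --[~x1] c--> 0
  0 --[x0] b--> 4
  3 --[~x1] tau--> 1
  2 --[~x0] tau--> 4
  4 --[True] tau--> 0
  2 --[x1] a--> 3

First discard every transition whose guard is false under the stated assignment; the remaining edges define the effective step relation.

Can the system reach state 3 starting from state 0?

Answer: REACHABLE

Trace:
7 transition(s) survive guard evaluation.
Layer 0: {0}
Layer 1: {4}  cumulative {0,4}
Layer 2: {3}  cumulative {0,3,4}
Layer 3: {1}  cumulative {0,1,3,4}
Reach set: {0,1,3,4}
witness 3: b·a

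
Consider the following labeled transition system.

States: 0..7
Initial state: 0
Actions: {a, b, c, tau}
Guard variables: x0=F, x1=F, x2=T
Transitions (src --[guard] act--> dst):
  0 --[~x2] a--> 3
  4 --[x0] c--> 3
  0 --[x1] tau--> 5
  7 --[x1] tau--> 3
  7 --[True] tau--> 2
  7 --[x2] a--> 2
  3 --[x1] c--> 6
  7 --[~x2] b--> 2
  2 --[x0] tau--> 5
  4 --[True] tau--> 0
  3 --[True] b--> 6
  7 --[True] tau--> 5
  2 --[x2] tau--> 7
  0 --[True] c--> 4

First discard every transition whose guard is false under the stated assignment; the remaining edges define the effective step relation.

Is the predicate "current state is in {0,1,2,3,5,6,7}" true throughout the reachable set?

Allowed set {0,1,2,3,5,6,7}
Reach set: {0,4}
  0: ✓
  4: VIOLATES
witness against invariant: c → 4

Answer: INVARIANT VIOLATED at state 4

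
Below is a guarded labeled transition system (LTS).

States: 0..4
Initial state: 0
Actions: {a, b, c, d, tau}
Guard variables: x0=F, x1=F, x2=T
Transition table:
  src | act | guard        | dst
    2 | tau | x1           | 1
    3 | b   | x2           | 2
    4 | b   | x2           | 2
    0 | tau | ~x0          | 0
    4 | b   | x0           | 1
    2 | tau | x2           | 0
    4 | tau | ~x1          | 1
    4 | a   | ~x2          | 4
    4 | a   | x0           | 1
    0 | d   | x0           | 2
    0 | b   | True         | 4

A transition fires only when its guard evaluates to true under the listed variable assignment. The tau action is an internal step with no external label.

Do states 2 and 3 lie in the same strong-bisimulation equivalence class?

Answer: NOT BISIMILAR

Analysis:
Compute ~ classes (split until stable):
  π0 = {{0,1,2,3,4}}
  π1 = {{0,4},{1},{2},{3}}
  π2 = {{0},{1},{2},{3},{4}}
5 equivalence class(es) (converged in 3)
[2]={2}  [3]={3}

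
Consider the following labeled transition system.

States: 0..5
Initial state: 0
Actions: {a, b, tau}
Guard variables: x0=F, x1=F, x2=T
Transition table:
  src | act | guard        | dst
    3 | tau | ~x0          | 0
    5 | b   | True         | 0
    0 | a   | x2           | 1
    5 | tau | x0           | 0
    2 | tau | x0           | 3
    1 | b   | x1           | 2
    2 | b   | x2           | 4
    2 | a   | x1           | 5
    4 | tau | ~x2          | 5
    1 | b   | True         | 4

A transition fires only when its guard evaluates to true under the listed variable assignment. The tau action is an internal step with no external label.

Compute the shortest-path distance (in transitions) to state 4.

Answer: 2

Analysis:
BFS to 4:
  L0 = {0}
  L1 = {1}
  L2 = {4}
depth(4)=2, e.g. a·b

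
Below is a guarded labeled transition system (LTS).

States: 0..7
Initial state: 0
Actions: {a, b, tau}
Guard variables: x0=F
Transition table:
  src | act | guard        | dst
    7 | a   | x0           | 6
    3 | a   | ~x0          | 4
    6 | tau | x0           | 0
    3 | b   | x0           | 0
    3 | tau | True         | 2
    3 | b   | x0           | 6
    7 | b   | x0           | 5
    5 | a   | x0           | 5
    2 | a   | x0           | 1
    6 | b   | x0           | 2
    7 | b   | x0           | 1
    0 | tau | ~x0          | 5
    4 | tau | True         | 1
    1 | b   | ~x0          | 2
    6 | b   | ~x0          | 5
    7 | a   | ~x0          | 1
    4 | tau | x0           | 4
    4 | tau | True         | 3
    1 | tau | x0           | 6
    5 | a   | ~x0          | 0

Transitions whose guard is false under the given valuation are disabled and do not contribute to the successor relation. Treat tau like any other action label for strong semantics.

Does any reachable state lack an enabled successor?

R = {0,5}
  0: tau→5  [deg 1]
  5: a→0  [deg 1]

Answer: DEADLOCK-FREE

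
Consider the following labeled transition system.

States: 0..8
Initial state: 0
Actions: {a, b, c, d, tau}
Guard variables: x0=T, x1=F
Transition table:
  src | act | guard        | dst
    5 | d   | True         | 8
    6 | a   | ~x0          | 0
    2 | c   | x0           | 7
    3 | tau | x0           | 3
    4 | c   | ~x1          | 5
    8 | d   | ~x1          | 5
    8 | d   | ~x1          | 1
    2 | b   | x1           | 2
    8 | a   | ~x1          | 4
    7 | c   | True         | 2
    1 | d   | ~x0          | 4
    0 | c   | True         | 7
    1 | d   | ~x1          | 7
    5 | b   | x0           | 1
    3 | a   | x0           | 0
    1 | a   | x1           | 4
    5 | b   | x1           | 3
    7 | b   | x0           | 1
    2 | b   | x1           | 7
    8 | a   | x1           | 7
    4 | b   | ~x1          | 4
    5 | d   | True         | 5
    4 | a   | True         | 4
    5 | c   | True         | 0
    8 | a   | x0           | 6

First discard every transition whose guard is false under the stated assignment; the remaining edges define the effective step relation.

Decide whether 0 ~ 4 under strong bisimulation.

Answer: NOT BISIMILAR

Trace:
Bisimulation quotient by refinement:
  P[0] = {{0,1,2,3,4,5,6,7,8}}
  P[1] = {{0,2},{1},{3},{4},{5},{6},{7},{8}}
Fixed point at round 2; 8 class(es).
0∈{0,2}, 4∈{4}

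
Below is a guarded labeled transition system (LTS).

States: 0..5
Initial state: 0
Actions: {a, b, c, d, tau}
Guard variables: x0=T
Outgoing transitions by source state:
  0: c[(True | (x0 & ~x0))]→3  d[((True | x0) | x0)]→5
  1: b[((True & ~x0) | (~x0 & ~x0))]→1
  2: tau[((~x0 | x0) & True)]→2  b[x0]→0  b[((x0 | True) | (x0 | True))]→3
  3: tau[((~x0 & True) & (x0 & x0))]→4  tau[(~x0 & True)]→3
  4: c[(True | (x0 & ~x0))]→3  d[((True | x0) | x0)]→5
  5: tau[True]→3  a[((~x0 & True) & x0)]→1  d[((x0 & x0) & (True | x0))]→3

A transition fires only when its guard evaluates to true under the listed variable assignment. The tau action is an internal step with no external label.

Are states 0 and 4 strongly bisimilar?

Answer: BISIMILAR

Analysis:
Bisimulation quotient by refinement:
  π0 = {{0,1,2,3,4,5}}
  π1 = {{0,4},{1,3},{2},{5}}
Fixed point at round 2; 4 class(es).
0∈{0,4}, 4∈{0,4}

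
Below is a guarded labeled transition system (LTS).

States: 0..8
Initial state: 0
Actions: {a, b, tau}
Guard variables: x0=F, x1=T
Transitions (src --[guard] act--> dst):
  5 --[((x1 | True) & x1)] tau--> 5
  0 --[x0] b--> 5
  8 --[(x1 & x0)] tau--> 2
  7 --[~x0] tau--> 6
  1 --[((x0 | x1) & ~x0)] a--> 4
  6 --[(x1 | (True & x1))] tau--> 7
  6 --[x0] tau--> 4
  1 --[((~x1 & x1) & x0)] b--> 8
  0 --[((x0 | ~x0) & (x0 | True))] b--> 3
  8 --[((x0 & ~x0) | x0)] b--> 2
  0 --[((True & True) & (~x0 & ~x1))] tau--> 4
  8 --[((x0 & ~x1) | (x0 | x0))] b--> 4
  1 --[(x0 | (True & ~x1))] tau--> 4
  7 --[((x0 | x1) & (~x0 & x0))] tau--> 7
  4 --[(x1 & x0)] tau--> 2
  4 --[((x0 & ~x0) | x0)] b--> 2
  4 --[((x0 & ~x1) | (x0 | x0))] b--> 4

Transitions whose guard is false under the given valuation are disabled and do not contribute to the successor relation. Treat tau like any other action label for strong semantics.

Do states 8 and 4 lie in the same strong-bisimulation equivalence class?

Answer: BISIMILAR

Trace:
Bisimulation quotient by refinement:
  P[0] = {{0,1,2,3,4,5,6,7,8}}
  P[1] = {{0},{1},{2,3,4,8},{5,6,7}}
4 equivalence class(es) (converged in 2)
8∈{2,3,4,8}, 4∈{2,3,4,8}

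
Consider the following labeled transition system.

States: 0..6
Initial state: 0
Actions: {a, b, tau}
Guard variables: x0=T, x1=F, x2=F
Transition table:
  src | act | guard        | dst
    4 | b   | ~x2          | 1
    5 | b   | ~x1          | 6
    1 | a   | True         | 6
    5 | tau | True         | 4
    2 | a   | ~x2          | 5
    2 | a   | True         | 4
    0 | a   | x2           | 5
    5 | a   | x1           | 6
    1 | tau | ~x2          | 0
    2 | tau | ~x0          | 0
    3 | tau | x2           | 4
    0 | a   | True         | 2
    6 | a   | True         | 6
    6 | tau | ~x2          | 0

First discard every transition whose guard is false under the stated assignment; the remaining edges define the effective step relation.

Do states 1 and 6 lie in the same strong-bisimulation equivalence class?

Answer: BISIMILAR

Working:
Compute ~ classes (split until stable):
  π0 = {{0,1,2,3,4,5,6}}
  π1 = {{0,2},{1,6},{3},{4},{5}}
  π2 = {{0},{1,6},{2},{3},{4},{5}}
stable after 3 split(s): 6 block(s)
1∈{1,6}, 6∈{1,6}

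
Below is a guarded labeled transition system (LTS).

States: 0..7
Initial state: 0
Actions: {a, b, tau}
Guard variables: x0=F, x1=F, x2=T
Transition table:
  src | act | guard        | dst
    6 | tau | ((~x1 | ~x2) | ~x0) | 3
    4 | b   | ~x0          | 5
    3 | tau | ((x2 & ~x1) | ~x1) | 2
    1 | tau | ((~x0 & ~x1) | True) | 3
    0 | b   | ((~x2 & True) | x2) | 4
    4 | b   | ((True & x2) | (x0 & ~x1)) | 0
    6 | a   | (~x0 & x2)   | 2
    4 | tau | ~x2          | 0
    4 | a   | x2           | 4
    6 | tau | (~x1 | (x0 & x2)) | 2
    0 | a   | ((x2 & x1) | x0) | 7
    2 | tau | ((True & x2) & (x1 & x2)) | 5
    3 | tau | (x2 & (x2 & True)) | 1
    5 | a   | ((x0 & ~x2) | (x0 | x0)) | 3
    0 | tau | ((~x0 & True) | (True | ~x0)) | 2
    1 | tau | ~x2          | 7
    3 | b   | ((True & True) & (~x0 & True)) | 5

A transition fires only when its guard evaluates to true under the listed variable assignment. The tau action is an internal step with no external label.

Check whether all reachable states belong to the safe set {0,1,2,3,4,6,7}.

Answer: INVARIANT VIOLATED at state 5

Trace:
Safe = {0,1,2,3,4,6,7}
Reach set: {0,2,4,5}
  0: ✓
  2: ✓
  4: ✓
  5: outside
witness against invariant: b·b → 5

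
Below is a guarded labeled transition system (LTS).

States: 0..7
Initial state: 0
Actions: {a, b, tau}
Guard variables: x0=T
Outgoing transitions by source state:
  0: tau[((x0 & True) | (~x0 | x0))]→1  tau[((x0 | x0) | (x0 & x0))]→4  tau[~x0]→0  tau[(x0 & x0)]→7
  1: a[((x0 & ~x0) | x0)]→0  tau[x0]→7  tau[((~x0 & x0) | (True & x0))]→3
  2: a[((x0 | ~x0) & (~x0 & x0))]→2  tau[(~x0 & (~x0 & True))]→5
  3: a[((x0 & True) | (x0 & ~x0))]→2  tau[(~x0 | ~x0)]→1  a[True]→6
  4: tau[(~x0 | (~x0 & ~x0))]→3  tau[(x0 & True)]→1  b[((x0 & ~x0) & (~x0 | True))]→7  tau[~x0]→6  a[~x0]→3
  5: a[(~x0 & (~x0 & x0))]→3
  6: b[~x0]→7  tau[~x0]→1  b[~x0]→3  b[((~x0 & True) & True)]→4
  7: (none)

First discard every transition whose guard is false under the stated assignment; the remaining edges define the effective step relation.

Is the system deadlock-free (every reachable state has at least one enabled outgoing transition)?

Reach set: {0,1,2,3,4,6,7}
  0: tau→1  tau→4  tau→7  [deg 3]
  1: a→0  tau→3  tau→7  [deg 3]
  2: ∅  [no exit]
  3: a→2  a→6  [deg 2]
  4: tau→1  [deg 1]
  6: ∅  [no exit]
  7: ∅  [no exit]
witness 2: tau·tau·a

Answer: DEADLOCK at state 2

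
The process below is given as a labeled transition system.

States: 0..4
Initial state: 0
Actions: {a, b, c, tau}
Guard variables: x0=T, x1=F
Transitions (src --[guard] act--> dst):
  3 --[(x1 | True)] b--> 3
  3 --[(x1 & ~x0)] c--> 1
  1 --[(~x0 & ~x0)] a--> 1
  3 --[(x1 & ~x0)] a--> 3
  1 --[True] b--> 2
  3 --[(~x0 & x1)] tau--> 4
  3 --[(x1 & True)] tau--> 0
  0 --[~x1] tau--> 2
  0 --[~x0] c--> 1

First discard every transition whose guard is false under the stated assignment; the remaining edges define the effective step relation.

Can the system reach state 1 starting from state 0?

Answer: UNREACHABLE

Working:
Guard filter leaves 3 enabled edge(s).
L0 = {0}
L1 = {2}  total {0,2}
R = {0,2}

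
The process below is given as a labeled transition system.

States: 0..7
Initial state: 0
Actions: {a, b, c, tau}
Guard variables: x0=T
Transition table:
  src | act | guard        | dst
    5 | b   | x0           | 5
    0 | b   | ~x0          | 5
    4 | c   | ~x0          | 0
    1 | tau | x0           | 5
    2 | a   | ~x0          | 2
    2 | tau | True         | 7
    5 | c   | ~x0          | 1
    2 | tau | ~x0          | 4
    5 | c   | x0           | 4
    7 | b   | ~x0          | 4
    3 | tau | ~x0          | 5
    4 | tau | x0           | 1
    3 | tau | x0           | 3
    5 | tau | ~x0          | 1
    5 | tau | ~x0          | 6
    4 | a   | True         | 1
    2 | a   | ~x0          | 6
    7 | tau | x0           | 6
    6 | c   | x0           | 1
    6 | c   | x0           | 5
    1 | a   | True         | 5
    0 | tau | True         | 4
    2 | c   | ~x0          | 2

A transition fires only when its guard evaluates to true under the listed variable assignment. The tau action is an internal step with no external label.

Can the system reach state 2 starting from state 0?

Guard filter leaves 12 enabled edge(s).
Layer 0: {0}
Layer 1: {4}  cumulative {0,4}
Layer 2: {1}  cumulative {0,1,4}
Layer 3: {5}  cumulative {0,1,4,5}
Reach set: {0,1,4,5}

Answer: UNREACHABLE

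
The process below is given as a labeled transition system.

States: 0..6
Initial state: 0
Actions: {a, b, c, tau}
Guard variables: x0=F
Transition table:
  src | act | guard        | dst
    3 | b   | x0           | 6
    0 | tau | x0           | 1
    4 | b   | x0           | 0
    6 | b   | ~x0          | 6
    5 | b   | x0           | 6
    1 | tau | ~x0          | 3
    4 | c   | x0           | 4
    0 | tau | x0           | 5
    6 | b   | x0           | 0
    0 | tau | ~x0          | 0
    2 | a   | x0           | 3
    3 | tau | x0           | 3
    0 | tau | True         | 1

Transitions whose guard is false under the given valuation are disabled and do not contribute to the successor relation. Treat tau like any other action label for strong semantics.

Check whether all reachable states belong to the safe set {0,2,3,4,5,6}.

Answer: INVARIANT VIOLATED at state 1

Working:
Allowed set {0,2,3,4,5,6}
Reach set: {0,1,3}
  0: ok
  1: outside
  3: ok
counterexample path to 1: tau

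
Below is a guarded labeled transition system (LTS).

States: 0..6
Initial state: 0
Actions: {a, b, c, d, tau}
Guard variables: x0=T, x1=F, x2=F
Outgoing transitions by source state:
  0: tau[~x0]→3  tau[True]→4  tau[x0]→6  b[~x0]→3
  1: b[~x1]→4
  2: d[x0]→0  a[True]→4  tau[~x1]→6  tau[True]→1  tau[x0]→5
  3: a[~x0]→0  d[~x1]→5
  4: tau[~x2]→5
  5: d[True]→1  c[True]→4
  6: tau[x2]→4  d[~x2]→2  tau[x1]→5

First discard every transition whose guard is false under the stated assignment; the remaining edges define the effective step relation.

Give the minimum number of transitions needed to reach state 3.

Answer: UNREACHABLE

Trace:
BFS to 3:
  L0 = {0}
  L1 = {4,6}
  L2 = {2,5}
  L3 = {1}
3 never appears.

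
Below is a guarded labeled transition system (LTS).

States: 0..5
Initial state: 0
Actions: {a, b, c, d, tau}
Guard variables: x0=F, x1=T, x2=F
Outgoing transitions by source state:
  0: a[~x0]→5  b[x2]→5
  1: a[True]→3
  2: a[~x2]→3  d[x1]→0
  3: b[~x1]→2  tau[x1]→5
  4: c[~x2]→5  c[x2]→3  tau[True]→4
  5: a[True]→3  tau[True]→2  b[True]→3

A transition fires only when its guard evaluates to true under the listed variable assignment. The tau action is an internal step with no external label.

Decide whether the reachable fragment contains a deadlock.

R = {0,2,3,5}
  0: a→5  [deg 1]
  2: a→3  d→0  [deg 2]
  3: tau→5  [deg 1]
  5: a→3  b→3  tau→2  [deg 3]

Answer: DEADLOCK-FREE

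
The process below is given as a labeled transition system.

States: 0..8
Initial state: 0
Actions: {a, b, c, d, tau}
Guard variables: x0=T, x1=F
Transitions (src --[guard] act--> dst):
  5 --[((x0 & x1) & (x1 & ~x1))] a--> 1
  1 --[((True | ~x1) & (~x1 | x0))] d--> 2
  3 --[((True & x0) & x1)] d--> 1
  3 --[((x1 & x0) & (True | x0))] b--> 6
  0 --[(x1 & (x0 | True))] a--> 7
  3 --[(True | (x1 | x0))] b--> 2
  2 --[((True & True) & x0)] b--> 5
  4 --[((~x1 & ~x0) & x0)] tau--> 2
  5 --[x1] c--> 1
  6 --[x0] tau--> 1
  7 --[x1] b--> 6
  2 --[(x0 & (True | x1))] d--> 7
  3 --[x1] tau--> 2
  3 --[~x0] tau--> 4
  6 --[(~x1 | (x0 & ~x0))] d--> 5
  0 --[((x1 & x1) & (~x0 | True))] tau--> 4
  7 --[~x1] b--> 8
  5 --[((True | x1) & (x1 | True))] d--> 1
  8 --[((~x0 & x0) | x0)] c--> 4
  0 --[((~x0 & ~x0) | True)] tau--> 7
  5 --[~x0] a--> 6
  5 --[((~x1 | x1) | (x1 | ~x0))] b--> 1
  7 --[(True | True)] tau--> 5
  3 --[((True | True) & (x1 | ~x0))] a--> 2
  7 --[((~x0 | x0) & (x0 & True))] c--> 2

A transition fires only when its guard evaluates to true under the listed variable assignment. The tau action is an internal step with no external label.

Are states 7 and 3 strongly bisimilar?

Answer: NOT BISIMILAR

Analysis:
Refine partition for ~:
  P[0] = {{0,1,2,3,4,5,6,7,8}}
  P[1] = {{0},{1},{2,5},{3},{4},{6},{7},{8}}
  P[2] = {{0},{1},{2},{3},{4},{5},{6},{7},{8}}
9 equivalence class(es) (converged in 3)
class of 7: {7}; class of 3: {3}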